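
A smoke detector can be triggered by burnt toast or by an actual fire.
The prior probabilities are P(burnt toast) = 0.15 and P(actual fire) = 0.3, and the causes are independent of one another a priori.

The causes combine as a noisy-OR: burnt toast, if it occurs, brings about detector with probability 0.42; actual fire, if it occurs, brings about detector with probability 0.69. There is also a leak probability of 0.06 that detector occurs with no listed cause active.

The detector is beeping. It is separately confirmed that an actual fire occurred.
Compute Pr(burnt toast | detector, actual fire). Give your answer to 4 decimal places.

Pr(burnt toast | detector, actual fire) ≈ 0.1715

Under noisy-OR, P(detector | causes) = 1 − (1−0.06)·∏(1−qᵢ) over the active causes.
By total probability over both values of burnt toast:
  P(detector | actual fire) = 0.7086×0.85 + 0.830988×0.15
        = 0.602310 + 0.124648 = 0.726958
Configurations with burnt toast contribute 0.124648, so
  P(burnt toast | detector, actual fire) = 0.124648 / 0.726958 ≈ 0.1715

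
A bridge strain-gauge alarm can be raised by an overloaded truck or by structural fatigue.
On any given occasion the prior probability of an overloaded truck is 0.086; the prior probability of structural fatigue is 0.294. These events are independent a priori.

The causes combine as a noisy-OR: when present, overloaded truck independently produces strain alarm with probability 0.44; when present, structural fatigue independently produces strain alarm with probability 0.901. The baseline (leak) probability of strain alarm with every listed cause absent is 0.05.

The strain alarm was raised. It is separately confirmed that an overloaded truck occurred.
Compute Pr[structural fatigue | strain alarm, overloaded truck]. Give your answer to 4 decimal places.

Pr[structural fatigue | strain alarm, overloaded truck] ≈ 0.4574

Under noisy-OR, P(strain alarm | causes) = 1 − (1−0.05)·∏(1−qᵢ) over the active causes.
Sum P(strain alarm|·) weighted by the priors over both values of structural fatigue:
  P(strain alarm | overloaded truck) = 0.468×0.706 + 0.947332×0.294
        = 0.330408 + 0.278516 = 0.608924
The terms with structural fatigue present sum to 0.278516, so
  P(structural fatigue | strain alarm, overloaded truck) = 0.278516 / 0.608924 ≈ 0.4574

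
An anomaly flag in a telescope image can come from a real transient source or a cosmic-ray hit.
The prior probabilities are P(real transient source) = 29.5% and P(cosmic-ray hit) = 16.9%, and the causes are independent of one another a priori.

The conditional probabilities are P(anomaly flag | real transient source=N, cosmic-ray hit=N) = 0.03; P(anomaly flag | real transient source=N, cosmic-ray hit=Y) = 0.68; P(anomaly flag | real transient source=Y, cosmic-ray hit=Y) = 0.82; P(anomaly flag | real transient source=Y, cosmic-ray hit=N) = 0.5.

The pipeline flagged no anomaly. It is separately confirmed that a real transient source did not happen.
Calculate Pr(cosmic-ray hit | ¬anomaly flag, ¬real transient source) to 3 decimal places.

Pr(cosmic-ray hit | ¬anomaly flag, ¬real transient source) ≈ 0.063

P(¬anomaly flag | ¬real transient source) = 0.97×0.831 + 0.32×0.169 = 0.806070 + 0.054080 = 0.860150
The cosmic-ray hit-present share is 0.32×0.169 = 0.054080.
So P(cosmic-ray hit | ¬anomaly flag, ¬real transient source) = 0.054080/0.860150 ≈ 0.063.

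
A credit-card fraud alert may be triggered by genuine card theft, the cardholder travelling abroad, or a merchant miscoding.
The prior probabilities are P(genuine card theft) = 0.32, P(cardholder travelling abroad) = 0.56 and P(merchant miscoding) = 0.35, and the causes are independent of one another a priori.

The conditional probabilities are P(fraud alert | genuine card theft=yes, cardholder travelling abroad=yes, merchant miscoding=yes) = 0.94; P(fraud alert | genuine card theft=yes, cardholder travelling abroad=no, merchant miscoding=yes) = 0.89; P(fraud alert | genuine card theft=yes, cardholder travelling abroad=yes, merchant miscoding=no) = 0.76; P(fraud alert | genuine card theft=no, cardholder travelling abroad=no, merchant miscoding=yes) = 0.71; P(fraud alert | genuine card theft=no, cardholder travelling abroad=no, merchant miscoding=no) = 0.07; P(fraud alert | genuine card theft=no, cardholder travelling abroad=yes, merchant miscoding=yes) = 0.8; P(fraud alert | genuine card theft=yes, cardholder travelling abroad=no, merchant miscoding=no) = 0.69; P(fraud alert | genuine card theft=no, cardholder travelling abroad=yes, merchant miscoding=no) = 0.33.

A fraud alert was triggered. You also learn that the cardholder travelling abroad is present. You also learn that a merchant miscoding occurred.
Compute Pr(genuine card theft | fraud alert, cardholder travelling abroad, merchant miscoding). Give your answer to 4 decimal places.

Pr(genuine card theft | fraud alert, cardholder travelling abroad, merchant miscoding) ≈ 0.3561

Enumerate both values of genuine card theft and weight by the priors:
  P(fraud alert | cardholder travelling abroad, merchant miscoding) = 0.8·0.68 + 0.94·0.32
        = 0.544000 + 0.300800 = 0.844800
The terms with genuine card theft present sum to 0.300800, so
  P(genuine card theft | fraud alert, cardholder travelling abroad, merchant miscoding) = 0.300800 / 0.844800 ≈ 0.3561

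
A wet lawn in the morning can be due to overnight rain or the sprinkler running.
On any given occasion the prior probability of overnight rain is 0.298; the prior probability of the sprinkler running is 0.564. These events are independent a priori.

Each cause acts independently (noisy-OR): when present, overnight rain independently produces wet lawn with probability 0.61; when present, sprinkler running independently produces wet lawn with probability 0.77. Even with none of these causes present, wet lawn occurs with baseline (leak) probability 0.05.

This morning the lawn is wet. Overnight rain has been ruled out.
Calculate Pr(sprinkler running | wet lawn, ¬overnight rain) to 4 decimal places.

Under noisy-OR, P(wet lawn | causes) = 1 − (1−0.05)·∏(1−qᵢ) over the active causes.
P(wet lawn | ¬overnight rain) = 0.05×0.436 + 0.7815×0.564 = 0.021800 + 0.440766 = 0.462566
Restricting to configurations with sprinkler running present: 0.7815×0.564 = 0.440766.
Hence the posterior is 0.440766/0.462566 ≈ 0.9529.

Pr(sprinkler running | wet lawn, ¬overnight rain) ≈ 0.9529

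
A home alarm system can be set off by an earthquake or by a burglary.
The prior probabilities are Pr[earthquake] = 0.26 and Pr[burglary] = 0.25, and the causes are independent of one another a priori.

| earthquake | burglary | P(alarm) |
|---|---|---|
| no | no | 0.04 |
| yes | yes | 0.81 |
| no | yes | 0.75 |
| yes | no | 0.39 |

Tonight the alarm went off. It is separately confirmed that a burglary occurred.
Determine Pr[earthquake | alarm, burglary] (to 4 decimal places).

Pr[earthquake | alarm, burglary] ≈ 0.2751

P(alarm | burglary) = 0.75·0.74 + 0.81·0.26 = 0.555000 + 0.210600 = 0.765600
Restricting to configurations with earthquake present: 0.81·0.26 = 0.210600.
Hence the posterior is 0.210600/0.765600 ≈ 0.2751.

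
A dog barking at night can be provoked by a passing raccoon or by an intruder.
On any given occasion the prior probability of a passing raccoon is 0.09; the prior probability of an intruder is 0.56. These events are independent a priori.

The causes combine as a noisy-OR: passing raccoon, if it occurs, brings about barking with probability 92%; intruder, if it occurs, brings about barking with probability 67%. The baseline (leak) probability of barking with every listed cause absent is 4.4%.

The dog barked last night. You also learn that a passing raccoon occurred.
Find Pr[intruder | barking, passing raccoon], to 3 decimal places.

Pr[intruder | barking, passing raccoon] ≈ 0.573

Under noisy-OR, P(barking | causes) = 1 − (1−0.044)·∏(1−qᵢ) over the active causes.
Weight on intruder=true, given the evidence: 0.974762*0.56 = 0.545867
Normalizer over all consistent configurations: 0.92352*0.44 + 0.974762*0.56 = 0.952216
P(intruder | barking, passing raccoon) = 0.545867/0.952216 ≈ 0.573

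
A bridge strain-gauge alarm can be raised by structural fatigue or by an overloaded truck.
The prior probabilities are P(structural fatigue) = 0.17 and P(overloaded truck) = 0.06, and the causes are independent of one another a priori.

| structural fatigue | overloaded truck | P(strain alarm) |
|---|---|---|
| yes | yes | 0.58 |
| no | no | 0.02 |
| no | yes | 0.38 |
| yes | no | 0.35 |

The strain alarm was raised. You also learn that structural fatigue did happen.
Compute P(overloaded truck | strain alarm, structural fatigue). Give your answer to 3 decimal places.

Enumerate both values of overloaded truck and weight by the priors:
  P(strain alarm | structural fatigue) = 0.35·0.94 + 0.58·0.06
        = 0.329000 + 0.034800 = 0.363800
The terms with overloaded truck present sum to 0.034800, so
  P(overloaded truck | strain alarm, structural fatigue) = 0.034800 / 0.363800 ≈ 0.096

P(overloaded truck | strain alarm, structural fatigue) ≈ 0.096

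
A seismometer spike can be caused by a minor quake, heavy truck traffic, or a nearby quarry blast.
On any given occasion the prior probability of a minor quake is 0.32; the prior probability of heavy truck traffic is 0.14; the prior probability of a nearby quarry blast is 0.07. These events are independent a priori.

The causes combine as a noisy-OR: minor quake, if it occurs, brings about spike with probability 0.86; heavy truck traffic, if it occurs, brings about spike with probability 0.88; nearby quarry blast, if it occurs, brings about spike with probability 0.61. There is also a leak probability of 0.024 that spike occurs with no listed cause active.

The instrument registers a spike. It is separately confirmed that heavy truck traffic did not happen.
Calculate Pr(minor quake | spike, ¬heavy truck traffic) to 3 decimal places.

Under noisy-OR, P(spike | causes) = 1 − (1−0.024)·∏(1−qᵢ) over the active causes.
P(spike | ¬heavy truck traffic) = 0.024×0.68×0.93 + 0.61936×0.68×0.07 + 0.86336×0.32×0.93 + 0.94671×0.32×0.07 = 0.015178 + 0.029482 + 0.256936 + 0.021206 = 0.322802
The minor quake-present share is 0.256936 + 0.021206 = 0.278142.
Hence the posterior is 0.278142/0.322802 ≈ 0.862.

Pr(minor quake | spike, ¬heavy truck traffic) ≈ 0.862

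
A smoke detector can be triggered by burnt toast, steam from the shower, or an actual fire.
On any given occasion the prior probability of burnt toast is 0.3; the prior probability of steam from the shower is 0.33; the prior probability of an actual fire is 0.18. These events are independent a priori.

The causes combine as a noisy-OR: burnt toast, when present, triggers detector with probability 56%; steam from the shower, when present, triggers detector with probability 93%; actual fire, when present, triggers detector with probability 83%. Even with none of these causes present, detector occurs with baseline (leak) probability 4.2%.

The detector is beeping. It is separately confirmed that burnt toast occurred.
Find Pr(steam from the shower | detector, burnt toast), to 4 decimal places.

Pr(steam from the shower | detector, burnt toast) ≈ 0.4281

Under noisy-OR, P(detector | causes) = 1 − (1−0.042)·∏(1−qᵢ) over the active causes.
By total probability over the 4 (steam from the shower, actual fire) configurations:
  P(detector | burnt toast) = 0.57848*0.67*0.82 + 0.928342*0.67*0.18 + 0.970494*0.33*0.82 + 0.994984*0.33*0.18
        = 0.317817 + 0.111958 + 0.262616 + 0.059102 = 0.751493
Keeping only the steam from the shower-present terms gives 0.321718, so
  P(steam from the shower | detector, burnt toast) = 0.321718 / 0.751493 ≈ 0.4281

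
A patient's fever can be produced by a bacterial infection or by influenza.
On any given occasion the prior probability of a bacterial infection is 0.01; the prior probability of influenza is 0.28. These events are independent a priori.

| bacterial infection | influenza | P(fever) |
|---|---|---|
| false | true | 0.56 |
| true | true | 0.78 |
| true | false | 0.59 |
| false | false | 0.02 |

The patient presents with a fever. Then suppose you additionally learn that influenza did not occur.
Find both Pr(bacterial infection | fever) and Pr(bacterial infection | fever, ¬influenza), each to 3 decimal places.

P(fever) = 0.02·0.99·0.72 + 0.56·0.99·0.28 + 0.59·0.01·0.72 + 0.78·0.01·0.28 = 0.014256 + 0.155232 + 0.004248 + 0.002184 = 0.175920
Restricting to configurations with bacterial infection present: 0.004248 + 0.002184 = 0.006432.
P(bacterial infection | fever) = 0.006432 / 0.175920 ≈ 0.037

With the extra evidence:
Sum P(fever|·) weighted by the priors over both values of bacterial infection:
  P(fever | ¬influenza) = 0.02*0.99 + 0.59*0.01
        = 0.019800 + 0.005900 = 0.025700
The terms with bacterial infection present sum to 0.005900, so
  P(bacterial infection | fever, ¬influenza) = 0.005900 / 0.025700 ≈ 0.230
With influenza excluded, bacterial infection must carry more of the explanatory weight for the fever.

Pr(bacterial infection | fever) ≈ 0.037; Pr(bacterial infection | fever, ¬influenza) ≈ 0.230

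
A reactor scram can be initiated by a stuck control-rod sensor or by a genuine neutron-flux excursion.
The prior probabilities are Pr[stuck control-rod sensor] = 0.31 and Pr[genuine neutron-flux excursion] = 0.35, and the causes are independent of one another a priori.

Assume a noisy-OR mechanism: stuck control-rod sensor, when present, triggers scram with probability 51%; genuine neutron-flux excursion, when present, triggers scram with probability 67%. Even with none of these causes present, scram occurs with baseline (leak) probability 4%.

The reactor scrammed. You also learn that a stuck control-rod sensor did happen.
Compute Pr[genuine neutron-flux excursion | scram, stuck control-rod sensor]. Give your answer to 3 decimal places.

Pr[genuine neutron-flux excursion | scram, stuck control-rod sensor] ≈ 0.462

Under noisy-OR, P(scram | causes) = 1 − (1−0.04)·∏(1−qᵢ) over the active causes.
Sum P(scram|·) weighted by the priors over both values of genuine neutron-flux excursion:
  P(scram | stuck control-rod sensor) = 0.5296*0.65 + 0.844768*0.35
        = 0.344240 + 0.295669 = 0.639909
Keeping only the genuine neutron-flux excursion-present terms gives 0.295669, so
  P(genuine neutron-flux excursion | scram, stuck control-rod sensor) = 0.295669 / 0.639909 ≈ 0.462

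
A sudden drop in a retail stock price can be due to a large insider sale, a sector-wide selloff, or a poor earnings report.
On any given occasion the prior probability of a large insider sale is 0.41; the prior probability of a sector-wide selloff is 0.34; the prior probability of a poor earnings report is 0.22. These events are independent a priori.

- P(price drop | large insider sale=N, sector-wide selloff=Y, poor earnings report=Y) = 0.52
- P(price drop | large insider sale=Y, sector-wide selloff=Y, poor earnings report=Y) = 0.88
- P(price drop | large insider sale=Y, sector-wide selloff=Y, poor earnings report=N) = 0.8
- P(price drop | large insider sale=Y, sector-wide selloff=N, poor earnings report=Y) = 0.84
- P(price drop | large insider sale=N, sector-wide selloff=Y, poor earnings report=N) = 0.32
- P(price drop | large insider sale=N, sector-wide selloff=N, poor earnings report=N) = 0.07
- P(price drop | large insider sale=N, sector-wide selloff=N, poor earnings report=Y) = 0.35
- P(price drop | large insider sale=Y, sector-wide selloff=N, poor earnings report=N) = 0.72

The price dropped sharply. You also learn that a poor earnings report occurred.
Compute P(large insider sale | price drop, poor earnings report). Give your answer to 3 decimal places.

For the numerator, keep only large insider sale=true terms: 0.227304 + 0.122672 = 0.349976
The normalizing constant is 0.35·0.59·0.66 + 0.52·0.59·0.34 + 0.84·0.41·0.66 + 0.88·0.41·0.34 = 0.590578
P(large insider sale | price drop, poor earnings report) = 0.349976/0.590578 ≈ 0.593

P(large insider sale | price drop, poor earnings report) ≈ 0.593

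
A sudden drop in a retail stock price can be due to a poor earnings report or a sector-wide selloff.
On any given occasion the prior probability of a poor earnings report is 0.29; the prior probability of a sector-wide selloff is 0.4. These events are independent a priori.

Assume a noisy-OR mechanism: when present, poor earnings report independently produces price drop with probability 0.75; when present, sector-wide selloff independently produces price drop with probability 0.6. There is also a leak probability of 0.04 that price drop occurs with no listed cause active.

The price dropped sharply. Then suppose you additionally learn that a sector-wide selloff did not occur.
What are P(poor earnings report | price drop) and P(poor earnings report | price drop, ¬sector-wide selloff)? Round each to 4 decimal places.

Under noisy-OR, P(price drop | causes) = 1 − (1−0.04)·∏(1−qᵢ) over the active causes.
Numerator (weight on configurations with poor earnings report): 0.132240 + 0.104864 = 0.237104
The normalizing constant is 0.04·0.71·0.6 + 0.616·0.71·0.4 + 0.76·0.29·0.6 + 0.904·0.29·0.4 = 0.429088
P(poor earnings report | price drop) = 0.237104/0.429088 ≈ 0.5526

Now also conditioning on sector-wide selloff≠true:
Numerator (weight on configurations with poor earnings report): 0.76×0.29 = 0.220400
Denominator P(price drop | ¬sector-wide selloff): 0.04×0.71 + 0.76×0.29 = 0.248800
P(poor earnings report | price drop, ¬sector-wide selloff) = 0.220400/0.248800 ≈ 0.8859

P(poor earnings report | price drop) ≈ 0.5526; P(poor earnings report | price drop, ¬sector-wide selloff) ≈ 0.8859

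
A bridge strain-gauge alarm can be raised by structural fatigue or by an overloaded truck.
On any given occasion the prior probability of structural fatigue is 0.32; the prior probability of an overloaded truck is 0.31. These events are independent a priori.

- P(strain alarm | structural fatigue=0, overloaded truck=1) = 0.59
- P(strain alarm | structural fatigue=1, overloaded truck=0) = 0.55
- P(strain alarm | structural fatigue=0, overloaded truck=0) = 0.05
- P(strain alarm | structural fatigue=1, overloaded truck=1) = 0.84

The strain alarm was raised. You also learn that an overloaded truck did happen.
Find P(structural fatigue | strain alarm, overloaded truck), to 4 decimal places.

P(strain alarm | overloaded truck) = 0.59×0.68 + 0.84×0.32 = 0.401200 + 0.268800 = 0.670000
Restricting to configurations with structural fatigue present: 0.84×0.32 = 0.268800.
So P(structural fatigue | strain alarm, overloaded truck) = 0.268800/0.670000 ≈ 0.4012.

P(structural fatigue | strain alarm, overloaded truck) ≈ 0.4012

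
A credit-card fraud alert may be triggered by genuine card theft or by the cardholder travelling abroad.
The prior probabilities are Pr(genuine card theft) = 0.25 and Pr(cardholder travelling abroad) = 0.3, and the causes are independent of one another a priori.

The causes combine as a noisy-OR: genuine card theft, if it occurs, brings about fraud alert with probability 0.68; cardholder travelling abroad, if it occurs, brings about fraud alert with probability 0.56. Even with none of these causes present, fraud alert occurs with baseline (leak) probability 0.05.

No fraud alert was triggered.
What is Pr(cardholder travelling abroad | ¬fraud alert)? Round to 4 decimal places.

Pr(cardholder travelling abroad | ¬fraud alert) ≈ 0.1587

Under noisy-OR, P(fraud alert | causes) = 1 − (1−0.05)·∏(1−qᵢ) over the active causes.
For the numerator, keep only cardholder travelling abroad=true terms: 0.094050 + 0.010032 = 0.104082
Denominator P(¬fraud alert): 0.95×0.75×0.7 + 0.418×0.75×0.3 + 0.304×0.25×0.7 + 0.13376×0.25×0.3 = 0.656032
Posterior = 0.104082 / 0.656032 ≈ 0.1587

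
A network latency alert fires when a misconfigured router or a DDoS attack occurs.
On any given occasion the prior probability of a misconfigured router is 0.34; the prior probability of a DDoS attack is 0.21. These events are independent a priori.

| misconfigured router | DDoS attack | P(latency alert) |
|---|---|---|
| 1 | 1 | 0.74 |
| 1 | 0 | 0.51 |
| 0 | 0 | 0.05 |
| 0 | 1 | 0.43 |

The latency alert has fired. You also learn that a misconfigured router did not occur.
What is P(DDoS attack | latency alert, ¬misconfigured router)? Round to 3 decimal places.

P(latency alert | ¬misconfigured router) = 0.05·0.79 + 0.43·0.21 = 0.039500 + 0.090300 = 0.129800
Restricting to configurations with DDoS attack present: 0.43·0.21 = 0.090300.
P(DDoS attack | latency alert, ¬misconfigured router) = 0.090300 / 0.129800 ≈ 0.696

P(DDoS attack | latency alert, ¬misconfigured router) ≈ 0.696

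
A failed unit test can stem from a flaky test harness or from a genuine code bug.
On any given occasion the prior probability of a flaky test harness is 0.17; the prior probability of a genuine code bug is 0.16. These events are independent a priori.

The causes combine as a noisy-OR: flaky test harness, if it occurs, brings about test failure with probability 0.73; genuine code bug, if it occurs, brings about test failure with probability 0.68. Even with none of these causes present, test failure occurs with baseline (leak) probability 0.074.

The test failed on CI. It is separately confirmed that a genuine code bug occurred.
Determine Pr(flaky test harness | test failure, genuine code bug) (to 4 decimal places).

Under noisy-OR, P(test failure | causes) = 1 − (1−0.074)·∏(1−qᵢ) over the active causes.
Enumerate both values of flaky test harness and weight by the priors:
  P(test failure | genuine code bug) = 0.70368×0.83 + 0.919994×0.17
        = 0.584054 + 0.156399 = 0.740453
The terms with flaky test harness present sum to 0.156399, so
  P(flaky test harness | test failure, genuine code bug) = 0.156399 / 0.740453 ≈ 0.2112

Pr(flaky test harness | test failure, genuine code bug) ≈ 0.2112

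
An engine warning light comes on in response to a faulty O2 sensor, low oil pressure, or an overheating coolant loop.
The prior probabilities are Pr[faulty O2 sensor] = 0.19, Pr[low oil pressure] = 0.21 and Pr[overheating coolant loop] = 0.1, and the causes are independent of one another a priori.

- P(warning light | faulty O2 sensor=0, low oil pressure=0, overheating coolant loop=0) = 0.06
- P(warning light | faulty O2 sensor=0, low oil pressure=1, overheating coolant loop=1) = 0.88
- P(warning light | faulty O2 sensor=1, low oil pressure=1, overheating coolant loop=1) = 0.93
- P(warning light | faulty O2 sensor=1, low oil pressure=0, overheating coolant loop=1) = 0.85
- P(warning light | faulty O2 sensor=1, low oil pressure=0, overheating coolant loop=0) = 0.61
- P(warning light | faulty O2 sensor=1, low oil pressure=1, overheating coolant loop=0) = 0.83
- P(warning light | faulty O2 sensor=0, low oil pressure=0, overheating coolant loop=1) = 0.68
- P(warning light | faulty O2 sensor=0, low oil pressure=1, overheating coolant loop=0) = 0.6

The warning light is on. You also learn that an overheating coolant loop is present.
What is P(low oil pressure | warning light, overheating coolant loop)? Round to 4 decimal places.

Weight on low oil pressure=true, given the evidence: 0.149688 + 0.037107 = 0.186795
Denominator P(warning light | overheating coolant loop): 0.68*0.81*0.79 + 0.88*0.81*0.21 + 0.85*0.19*0.79 + 0.93*0.19*0.21 = 0.749512
P(low oil pressure | warning light, overheating coolant loop) = 0.186795/0.749512 ≈ 0.2492

P(low oil pressure | warning light, overheating coolant loop) ≈ 0.2492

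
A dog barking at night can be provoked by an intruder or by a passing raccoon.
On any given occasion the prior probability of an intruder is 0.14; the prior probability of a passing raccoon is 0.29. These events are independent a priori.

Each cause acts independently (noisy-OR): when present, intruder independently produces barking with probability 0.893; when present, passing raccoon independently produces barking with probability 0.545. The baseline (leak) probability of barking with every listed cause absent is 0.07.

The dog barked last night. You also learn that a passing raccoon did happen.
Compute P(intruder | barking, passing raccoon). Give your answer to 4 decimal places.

P(intruder | barking, passing raccoon) ≈ 0.2122

Under noisy-OR, P(barking | causes) = 1 − (1−0.07)·∏(1−qᵢ) over the active causes.
Numerator (weight on configurations with intruder): 0.954723·0.14 = 0.133661
The normalizing constant is 0.57685·0.86 + 0.954723·0.14 = 0.629752
P(intruder | barking, passing raccoon) = 0.133661/0.629752 ≈ 0.2122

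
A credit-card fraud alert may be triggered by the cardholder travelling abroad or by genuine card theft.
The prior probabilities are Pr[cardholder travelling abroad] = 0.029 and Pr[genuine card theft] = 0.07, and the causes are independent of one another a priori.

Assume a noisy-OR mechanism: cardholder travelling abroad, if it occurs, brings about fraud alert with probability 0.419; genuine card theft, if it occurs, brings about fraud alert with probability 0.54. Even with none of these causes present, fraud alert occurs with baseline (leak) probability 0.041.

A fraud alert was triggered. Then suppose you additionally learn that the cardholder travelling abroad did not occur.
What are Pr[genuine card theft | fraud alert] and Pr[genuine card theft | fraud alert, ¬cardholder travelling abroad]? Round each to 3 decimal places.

Under noisy-OR, P(fraud alert | causes) = 1 − (1−0.041)·∏(1−qᵢ) over the active causes.
By total probability over the 4 (cardholder travelling abroad, genuine card theft) configurations:
  P(fraud alert) = 0.041×0.971×0.93 + 0.55886×0.971×0.07 + 0.442821×0.029×0.93 + 0.743698×0.029×0.07
        = 0.037024 + 0.037986 + 0.011943 + 0.001510 = 0.088463
The terms with genuine card theft present sum to 0.039496, so
  P(genuine card theft | fraud alert) = 0.039496 / 0.088463 ≈ 0.446

Now also conditioning on cardholder travelling abroad≠true:
P(fraud alert | ¬cardholder travelling abroad) = 0.041*0.93 + 0.55886*0.07 = 0.038130 + 0.039120 = 0.077250
Restricting to configurations with genuine card theft present: 0.55886*0.07 = 0.039120.
Hence the posterior is 0.039120/0.077250 ≈ 0.506.
Ruling out cardholder travelling abroad raises the posterior on genuine card theft — the flip side of explaining away.

Pr[genuine card theft | fraud alert] ≈ 0.446; Pr[genuine card theft | fraud alert, ¬cardholder travelling abroad] ≈ 0.506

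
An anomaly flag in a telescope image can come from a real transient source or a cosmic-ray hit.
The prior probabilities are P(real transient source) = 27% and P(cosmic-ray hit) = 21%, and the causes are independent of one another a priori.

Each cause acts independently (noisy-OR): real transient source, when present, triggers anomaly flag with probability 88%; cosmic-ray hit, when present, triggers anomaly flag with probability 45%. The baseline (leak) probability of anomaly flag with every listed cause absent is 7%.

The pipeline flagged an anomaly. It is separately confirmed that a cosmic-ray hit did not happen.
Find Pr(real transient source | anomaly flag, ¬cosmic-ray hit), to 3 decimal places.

Under noisy-OR, P(anomaly flag | causes) = 1 − (1−0.07)·∏(1−qᵢ) over the active causes.
Enumerate both values of real transient source and weight by the priors:
  P(anomaly flag | ¬cosmic-ray hit) = 0.07*0.73 + 0.8884*0.27
        = 0.051100 + 0.239868 = 0.290968
Keeping only the real transient source-present terms gives 0.239868, so
  P(real transient source | anomaly flag, ¬cosmic-ray hit) = 0.239868 / 0.290968 ≈ 0.824

Pr(real transient source | anomaly flag, ¬cosmic-ray hit) ≈ 0.824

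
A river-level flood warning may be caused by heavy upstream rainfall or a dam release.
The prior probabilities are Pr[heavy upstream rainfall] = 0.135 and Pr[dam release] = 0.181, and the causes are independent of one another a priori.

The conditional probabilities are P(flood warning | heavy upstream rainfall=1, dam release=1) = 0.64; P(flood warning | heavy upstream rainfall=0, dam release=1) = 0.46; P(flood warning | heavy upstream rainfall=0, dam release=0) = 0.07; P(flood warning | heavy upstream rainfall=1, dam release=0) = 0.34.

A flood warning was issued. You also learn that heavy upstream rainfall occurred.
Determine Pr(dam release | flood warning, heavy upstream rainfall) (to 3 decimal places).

Pr(dam release | flood warning, heavy upstream rainfall) ≈ 0.294

Numerator (weight on configurations with dam release): 0.64*0.181 = 0.115840
The normalizing constant is 0.34*0.819 + 0.64*0.181 = 0.394300
P(dam release | flood warning, heavy upstream rainfall) = 0.115840/0.394300 ≈ 0.294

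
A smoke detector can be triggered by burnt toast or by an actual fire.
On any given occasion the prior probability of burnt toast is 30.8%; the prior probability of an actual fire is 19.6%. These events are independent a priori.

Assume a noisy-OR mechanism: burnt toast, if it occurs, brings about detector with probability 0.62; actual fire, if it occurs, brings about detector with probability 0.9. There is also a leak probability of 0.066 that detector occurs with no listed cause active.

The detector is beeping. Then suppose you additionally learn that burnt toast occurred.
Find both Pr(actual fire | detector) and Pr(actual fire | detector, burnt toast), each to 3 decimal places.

Pr(actual fire | detector) ≈ 0.480; Pr(actual fire | detector, burnt toast) ≈ 0.267

Under noisy-OR, P(detector | causes) = 1 − (1−0.066)·∏(1−qᵢ) over the active causes.
For the numerator, keep only actual fire=true terms: 0.122964 + 0.058225 = 0.181189
Denominator P(detector): 0.066×0.692×0.804 + 0.9066×0.692×0.196 + 0.64508×0.308×0.804 + 0.964508×0.308×0.196 = 0.377651
P(actual fire | detector) = 0.181189/0.377651 ≈ 0.480

With the extra evidence:
Weight on actual fire=true, given the evidence: 0.964508*0.196 = 0.189044
Normalizer over all consistent configurations: 0.64508*0.804 + 0.964508*0.196 = 0.707688
Posterior = 0.189044 / 0.707688 ≈ 0.267
— burnt toast explains away the evidence for actual fire.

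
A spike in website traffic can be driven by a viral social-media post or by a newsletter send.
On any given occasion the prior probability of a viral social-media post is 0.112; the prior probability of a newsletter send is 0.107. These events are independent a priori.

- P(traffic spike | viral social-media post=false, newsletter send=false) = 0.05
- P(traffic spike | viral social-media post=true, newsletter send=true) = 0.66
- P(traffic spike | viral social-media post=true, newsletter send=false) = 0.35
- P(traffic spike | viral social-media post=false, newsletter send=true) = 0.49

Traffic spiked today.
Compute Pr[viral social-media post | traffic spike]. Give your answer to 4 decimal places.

Sum P(traffic spike|·) weighted by the priors over the 4 (viral social-media post, newsletter send) configurations:
  P(traffic spike) = 0.05*0.888*0.893 + 0.49*0.888*0.107 + 0.35*0.112*0.893 + 0.66*0.112*0.107
        = 0.039649 + 0.046558 + 0.035006 + 0.007909 = 0.129122
Keeping only the viral social-media post-present terms gives 0.042915, so
  P(viral social-media post | traffic spike) = 0.042915 / 0.129122 ≈ 0.3324

Pr[viral social-media post | traffic spike] ≈ 0.3324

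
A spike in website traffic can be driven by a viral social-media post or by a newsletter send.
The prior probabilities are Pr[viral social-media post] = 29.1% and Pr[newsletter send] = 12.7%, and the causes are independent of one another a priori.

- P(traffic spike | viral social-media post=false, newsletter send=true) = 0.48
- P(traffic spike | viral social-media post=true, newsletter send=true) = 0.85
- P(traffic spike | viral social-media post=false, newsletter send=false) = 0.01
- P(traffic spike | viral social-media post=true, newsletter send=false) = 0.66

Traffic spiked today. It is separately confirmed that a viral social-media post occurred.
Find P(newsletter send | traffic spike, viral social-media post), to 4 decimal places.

Numerator (weight on configurations with newsletter send): 0.85·0.127 = 0.107950
Denominator P(traffic spike | viral social-media post): 0.66·0.873 + 0.85·0.127 = 0.684130
P(newsletter send | traffic spike, viral social-media post) = 0.107950/0.684130 ≈ 0.1578

P(newsletter send | traffic spike, viral social-media post) ≈ 0.1578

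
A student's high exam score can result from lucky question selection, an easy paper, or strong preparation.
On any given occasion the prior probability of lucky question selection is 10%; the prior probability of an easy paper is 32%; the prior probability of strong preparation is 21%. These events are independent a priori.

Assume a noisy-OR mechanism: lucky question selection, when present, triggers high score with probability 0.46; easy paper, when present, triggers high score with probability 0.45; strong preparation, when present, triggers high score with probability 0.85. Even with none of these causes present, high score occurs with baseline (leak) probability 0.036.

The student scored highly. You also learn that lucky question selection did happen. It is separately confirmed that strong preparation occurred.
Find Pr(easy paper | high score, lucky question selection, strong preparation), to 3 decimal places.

Under noisy-OR, P(high score | causes) = 1 − (1−0.036)·∏(1−qᵢ) over the active causes.
Enumerate both values of easy paper and weight by the priors:
  P(high score | lucky question selection, strong preparation) = 0.921916·0.68 + 0.957054·0.32
        = 0.626903 + 0.306257 = 0.933160
The terms with easy paper present sum to 0.306257, so
  P(easy paper | high score, lucky question selection, strong preparation) = 0.306257 / 0.933160 ≈ 0.328

Pr(easy paper | high score, lucky question selection, strong preparation) ≈ 0.328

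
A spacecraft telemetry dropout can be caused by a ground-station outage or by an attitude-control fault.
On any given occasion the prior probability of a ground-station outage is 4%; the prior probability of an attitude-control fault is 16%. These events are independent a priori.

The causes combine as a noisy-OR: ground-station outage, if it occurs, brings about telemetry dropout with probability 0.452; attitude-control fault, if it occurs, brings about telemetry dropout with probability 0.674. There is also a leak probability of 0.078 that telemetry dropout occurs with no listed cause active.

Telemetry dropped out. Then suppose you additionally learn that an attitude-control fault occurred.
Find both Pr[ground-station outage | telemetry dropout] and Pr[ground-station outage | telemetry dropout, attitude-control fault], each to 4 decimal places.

Under noisy-OR, P(telemetry dropout | causes) = 1 − (1−0.078)·∏(1−qᵢ) over the active causes.
Enumerate the 4 (ground-station outage, attitude-control fault) configurations and weight by the priors:
  P(telemetry dropout) = 0.078*0.96*0.84 + 0.699428*0.96*0.16 + 0.494744*0.04*0.84 + 0.835287*0.04*0.16
        = 0.062899 + 0.107432 + 0.016623 + 0.005346 = 0.192300
Configurations with ground-station outage contribute 0.021969, so
  P(ground-station outage | telemetry dropout) = 0.021969 / 0.192300 ≈ 0.1142

Now condition on the additional information:
Weight on ground-station outage=true, given the evidence: 0.835287*0.04 = 0.033411
Normalizer over all consistent configurations: 0.699428*0.96 + 0.835287*0.04 = 0.704862
P(ground-station outage | telemetry dropout, attitude-control fault) = 0.033411/0.704862 ≈ 0.0474

Pr[ground-station outage | telemetry dropout] ≈ 0.1142; Pr[ground-station outage | telemetry dropout, attitude-control fault] ≈ 0.0474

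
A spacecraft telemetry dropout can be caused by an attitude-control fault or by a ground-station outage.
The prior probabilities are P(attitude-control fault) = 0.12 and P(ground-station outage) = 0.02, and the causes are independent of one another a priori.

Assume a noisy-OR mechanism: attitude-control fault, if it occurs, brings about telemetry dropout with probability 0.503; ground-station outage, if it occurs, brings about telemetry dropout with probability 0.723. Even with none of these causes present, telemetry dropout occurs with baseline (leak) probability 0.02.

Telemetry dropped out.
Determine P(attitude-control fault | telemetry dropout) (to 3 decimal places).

Under noisy-OR, P(telemetry dropout | causes) = 1 − (1−0.02)·∏(1−qᵢ) over the active causes.
Weight on attitude-control fault=true, given the evidence: 0.060322 + 0.002076 = 0.062398
The normalizing constant is 0.02·0.88·0.98 + 0.72854·0.88·0.02 + 0.51294·0.12·0.98 + 0.865084·0.12·0.02 = 0.092468
Posterior = 0.062398 / 0.092468 ≈ 0.675

P(attitude-control fault | telemetry dropout) ≈ 0.675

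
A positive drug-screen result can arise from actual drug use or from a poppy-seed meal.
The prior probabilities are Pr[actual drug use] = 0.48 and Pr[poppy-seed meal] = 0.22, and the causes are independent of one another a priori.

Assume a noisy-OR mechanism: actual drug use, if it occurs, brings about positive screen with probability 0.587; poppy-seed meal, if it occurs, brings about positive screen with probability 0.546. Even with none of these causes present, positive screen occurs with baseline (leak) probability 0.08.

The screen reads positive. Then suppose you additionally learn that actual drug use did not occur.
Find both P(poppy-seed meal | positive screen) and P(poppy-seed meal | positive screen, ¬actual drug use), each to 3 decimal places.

P(poppy-seed meal | positive screen) ≈ 0.368; P(poppy-seed meal | positive screen, ¬actual drug use) ≈ 0.672

Under noisy-OR, P(positive screen | causes) = 1 − (1−0.08)·∏(1−qᵢ) over the active causes.
Numerator (weight on configurations with poppy-seed meal): 0.066617 + 0.087384 = 0.154001
Normalizer over all consistent configurations: 0.08·0.52·0.78 + 0.58232·0.52·0.22 + 0.62004·0.48·0.78 + 0.827498·0.48·0.22 = 0.418592
Posterior = 0.154001 / 0.418592 ≈ 0.368

Now also conditioning on actual drug use≠true:
P(positive screen | ¬actual drug use) = 0.08*0.78 + 0.58232*0.22 = 0.062400 + 0.128110 = 0.190510
The poppy-seed meal-present share is 0.58232*0.22 = 0.128110.
Hence the posterior is 0.128110/0.190510 ≈ 0.672.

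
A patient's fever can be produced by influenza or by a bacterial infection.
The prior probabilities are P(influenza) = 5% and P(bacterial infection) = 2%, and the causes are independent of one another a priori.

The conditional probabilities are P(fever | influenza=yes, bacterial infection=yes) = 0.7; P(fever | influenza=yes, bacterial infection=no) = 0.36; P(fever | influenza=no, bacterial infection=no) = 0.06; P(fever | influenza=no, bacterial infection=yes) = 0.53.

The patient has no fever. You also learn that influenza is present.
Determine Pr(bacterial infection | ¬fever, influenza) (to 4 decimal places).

Pr(bacterial infection | ¬fever, influenza) ≈ 0.0095

P(¬fever | influenza) = 0.64·0.98 + 0.3·0.02 = 0.627200 + 0.006000 = 0.633200
The bacterial infection-present share is 0.3·0.02 = 0.006000.
P(bacterial infection | ¬fever, influenza) = 0.006000 / 0.633200 ≈ 0.0095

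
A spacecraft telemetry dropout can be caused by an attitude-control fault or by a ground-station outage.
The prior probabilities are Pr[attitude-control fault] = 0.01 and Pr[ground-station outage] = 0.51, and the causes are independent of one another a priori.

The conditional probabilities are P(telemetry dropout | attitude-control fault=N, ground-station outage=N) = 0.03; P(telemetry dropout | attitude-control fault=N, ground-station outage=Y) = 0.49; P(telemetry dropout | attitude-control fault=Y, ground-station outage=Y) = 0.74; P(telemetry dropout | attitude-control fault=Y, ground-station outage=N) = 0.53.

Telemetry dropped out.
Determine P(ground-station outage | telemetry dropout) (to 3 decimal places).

P(ground-station outage | telemetry dropout) ≈ 0.936

Enumerate the 4 (attitude-control fault, ground-station outage) configurations and weight by the priors:
  P(telemetry dropout) = 0.03*0.99*0.49 + 0.49*0.99*0.51 + 0.53*0.01*0.49 + 0.74*0.01*0.51
        = 0.014553 + 0.247401 + 0.002597 + 0.003774 = 0.268325
Configurations with ground-station outage contribute 0.251175, so
  P(ground-station outage | telemetry dropout) = 0.251175 / 0.268325 ≈ 0.936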